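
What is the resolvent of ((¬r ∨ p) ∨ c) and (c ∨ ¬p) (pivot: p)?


The clauses contain complementary literals p and ¬p.
Resolution eliminates this pair and disjoins the remaining literals (merging duplicates).

(c ∨ ¬r)


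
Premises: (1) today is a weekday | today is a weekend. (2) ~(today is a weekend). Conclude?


Disjunctive syllogism: from (P ∨ Q) and ¬P, infer Q.
One disjunct, 'today is a weekend', is ruled out; the other must hold.

today is a weekday


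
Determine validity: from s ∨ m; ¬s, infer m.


This matches the form of disjunctive syllogism: the conclusion follows in every model of the premises.

Valid.


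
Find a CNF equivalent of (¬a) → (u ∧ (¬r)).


Step 1: Rewrite (¬a) → (u ∧ (¬r)) as ¬(¬a) ∨ (u ∧ (¬r)).
Step 2: Distribute ∨ over ∧.
Step 3: Eliminate any double negations (¬¬X = X).

(a ∨ u) ∧ (a ∨ (¬r))


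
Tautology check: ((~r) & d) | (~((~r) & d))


Build the truth table over {d, r}:
d | r | φ
---------
False | False | True
True | False | True
False | True | True
True | True | True
Every row evaluates to true.

Yes, it is a tautology.


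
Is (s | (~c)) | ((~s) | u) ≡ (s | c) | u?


Compare truth tables:
c | s | u | φ | ψ
-----------------
False | False | False | True | False
True | False | False | True | True
False | True | False | True | True
True | True | False | True | True
False | False | True | True | True
True | False | True | True | True
False | True | True | True | True
True | True | True | True | True
They differ at row 1 (c=False, s=False, u=False): φ=True but ψ=False.

No, they are not logically equivalent.


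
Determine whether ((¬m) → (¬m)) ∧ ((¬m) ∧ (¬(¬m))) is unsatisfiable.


Truth table over {m}:
m | φ
-----
F | F
T | F
Every row is false.

Yes, it is a contradiction.


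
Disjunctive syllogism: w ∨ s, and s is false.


Disjunctive syllogism: from (P ∨ Q) and ¬P, infer Q.
One disjunct, 's', is ruled out; the other must hold.

w


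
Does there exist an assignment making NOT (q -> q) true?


Check all 2 assignments over {q}:
q | φ
-----
F | F
T | F
No assignment makes the formula true.

Unsatisfiable.


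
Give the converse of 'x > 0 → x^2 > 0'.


The converse of (P → Q) is (Q → P). It is not in general equivalent to the original.
Here P = 'x > 0' and Q = 'x^2 > 0'.

If x^2 > 0, then x > 0.


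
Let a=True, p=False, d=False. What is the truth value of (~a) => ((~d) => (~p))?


Substitute a=True, p=False, d=False:
~a = False
~d = True
~p = True
(~d) => (~p) = True => True = True
(~a) => ((~d) => (~p)) = False => True = True

True


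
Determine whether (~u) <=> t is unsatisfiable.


Truth table over {t, u}:
t | u | φ
---------
False | False | False
True | False | True
False | True | True
True | True | False
Satisfying assignment at row 2: t=True, u=False gives True.

No, it is not a contradiction.


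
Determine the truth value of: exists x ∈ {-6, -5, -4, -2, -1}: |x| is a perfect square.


Evaluate the predicate on each element: -6:False, -5:False, -4:True, -2:False, -1:True.
Witness x = -4 satisfies the predicate.

True


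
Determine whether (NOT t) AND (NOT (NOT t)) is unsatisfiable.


Truth table over {t}:
t | φ
-----
F | F
T | F
Every row is false.

Yes, it is a contradiction.


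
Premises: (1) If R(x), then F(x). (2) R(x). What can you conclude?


Modus ponens: from (P → Q) and P, infer Q.
P = 'R(x)' is asserted, and P → Q holds, so Q follows.

F(x).


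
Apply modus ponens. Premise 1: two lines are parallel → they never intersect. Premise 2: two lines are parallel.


Modus ponens: from (P → Q) and P, infer Q.
P = 'two lines are parallel' is asserted, and P → Q holds, so Q follows.

they never intersect.


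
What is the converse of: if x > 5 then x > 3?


The converse of (P → Q) is (Q → P). It is not in general equivalent to the original.
Here P = 'x > 5' and Q = 'x > 3'.

If x > 3, then x > 5.


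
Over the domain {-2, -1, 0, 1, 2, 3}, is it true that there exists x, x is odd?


Evaluate the predicate on each element: -2:F, -1:T, 0:F, 1:T, 2:F, 3:T.
Witness x = -1 satisfies the predicate.

T


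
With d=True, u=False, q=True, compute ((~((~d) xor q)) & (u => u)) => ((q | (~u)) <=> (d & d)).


Substitute d=True, u=False, q=True:
~d = False
(~d) xor q = False xor True = True
~((~d) xor q) = False
u => u = False => False = True
(~((~d) xor q)) & (u => u) = False & True = False
~u = True
q | (~u) = True | True = True
d & d = True & True = True
(q | (~u)) <=> (d & d) = True <=> True = True
((~((~d) xor q)) & (u => u)) => ((q | (~u)) <=> (d & d)) = False => True = True

True


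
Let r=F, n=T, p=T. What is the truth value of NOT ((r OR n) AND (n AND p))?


Substitute r=F, n=T, p=T:
r OR n = F OR T = T
n AND p = T AND T = T
(r OR n) AND (n AND p) = T AND T = T
NOT ((r OR n) AND (n AND p)) = F

F


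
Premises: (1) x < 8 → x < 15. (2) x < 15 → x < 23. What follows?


Hypothetical syllogism: from (P → Q) and (Q → R), infer (P → R).
Chain the two implications through the shared middle term 'x < 15'.

x < 8 → x < 23


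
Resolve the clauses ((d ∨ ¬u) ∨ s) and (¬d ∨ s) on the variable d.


The clauses contain complementary literals d and ¬d.
Resolution eliminates this pair and disjoins the remaining literals (merging duplicates).

(¬u ∨ s)


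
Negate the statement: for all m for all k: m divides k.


Negation flips each quantifier (∀↔∃) and negates the inner predicate.
¬(for all m for all k: φ) = there exists m there exists k: ¬φ.

there exists m there exists k: NOT(m divides k)


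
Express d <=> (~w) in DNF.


Step 1: d ↔ (¬w) is true exactly when both agree: (d ∧ (¬w)) ∨ (¬d ∧ ¬(¬w)).
Step 2: Eliminate any double negations (¬¬X = X).

(d & (~w)) | ((~d) & w)


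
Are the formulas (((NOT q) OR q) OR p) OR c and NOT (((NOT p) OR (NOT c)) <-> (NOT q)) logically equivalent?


Compare truth tables:
c | p | q | φ | ψ
-----------------
F | F | F | T | F
T | F | F | T | F
F | T | F | T | F
T | T | F | T | T
F | F | T | T | T
T | F | T | T | T
F | T | T | T | T
T | T | T | T | F
They differ at row 1 (c=F, p=F, q=F): φ=T but ψ=F.

No, they are not logically equivalent.


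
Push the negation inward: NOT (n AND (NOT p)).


De Morgan: the negation of a conjunction is the disjunction of the negations.
Distribute NOT across AND, flipping it to OR, and negate each literal.

(NOT n) OR p


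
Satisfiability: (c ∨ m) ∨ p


Search for a satisfying assignment over {c, m, p}.
Try c=T, m=F, p=F: the formula evaluates to T.
A satisfying assignment exists.

Satisfiable.


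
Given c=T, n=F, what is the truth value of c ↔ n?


Biconditional is true when both operands have the same truth value.
Substitute: c=T, n=F.
T ↔ F evaluates to F.

F


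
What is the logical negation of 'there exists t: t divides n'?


¬(for all x: φ) = there exists x: ¬φ, and ¬(there exists x: φ) = for all x: ¬φ.
Apply to the existential statement.

for all t: NOT(t divides n)


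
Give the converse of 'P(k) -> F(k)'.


The converse of (P → Q) is (Q → P). It is not in general equivalent to the original.
Here P = 'P(k)' and Q = 'F(k)'.

If F(k), then P(k).


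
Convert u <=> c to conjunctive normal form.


Step 1: Rewrite u ↔ c as (u → c) ∧ (c → u).
Step 2: Rewrite each implication as a disjunction.

((~u) | c) & ((~c) | u)


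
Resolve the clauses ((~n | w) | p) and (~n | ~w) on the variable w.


The clauses contain complementary literals w and ~w.
Resolution eliminates this pair and disjoins the remaining literals (merging duplicates).

(~n | p)


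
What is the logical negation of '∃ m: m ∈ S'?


¬(∀ x: φ) = ∃ x: ¬φ, and ¬(∃ x: φ) = ∀ x: ¬φ.
Apply to the existential statement.

∀ m: ¬(m ∈ S)


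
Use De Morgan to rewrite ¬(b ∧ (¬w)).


De Morgan: the negation of a conjunction is the disjunction of the negations.
Distribute ¬ across ∧, flipping it to ∨, and negate each literal.

(¬b) ∨ w


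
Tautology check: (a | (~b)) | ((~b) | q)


Build the truth table over {a, b, q}:
a | b | q | φ
-------------
False | False | False | True
True | False | False | True
False | True | False | False
True | True | False | True
False | False | True | True
True | False | True | True
False | True | True | True
True | True | True | True
Counterexample at row 3: with a=False, b=True, q=False, the formula is False.

No, it is not a tautology.


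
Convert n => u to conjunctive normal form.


Step 1: Rewrite n → u as ¬n ∨ u.

(~n) | u


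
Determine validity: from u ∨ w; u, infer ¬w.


This is affirming a disjunct (fallacy). There exist truth assignments where the premises are all true but the conclusion is false.

Invalid.


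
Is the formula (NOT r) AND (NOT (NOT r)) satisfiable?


Check all 2 assignments over {r}:
r | φ
-----
F | F
T | F
No assignment makes the formula true.

Unsatisfiable.


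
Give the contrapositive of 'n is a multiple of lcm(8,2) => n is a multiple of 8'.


The contrapositive of (P → Q) is (¬Q → ¬P); it is logically equivalent to the original.
Here P = 'n is a multiple of lcm(8,2)' and Q = 'n is a multiple of 8'.

If not (n is a multiple of 8), then not (n is a multiple of lcm(8,2)).


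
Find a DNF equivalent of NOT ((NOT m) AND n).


Step 1: Apply De Morgan: ¬((¬m) ∧ n) = ¬(¬m) ∨ ¬n.
Step 2: Eliminate any double negations (¬¬X = X).

m OR (NOT n)


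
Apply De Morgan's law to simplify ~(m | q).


De Morgan: the negation of a disjunction is the conjunction of the negations.
Distribute ~ across |, flipping it to &, and negate each literal.

(~m) & (~q)


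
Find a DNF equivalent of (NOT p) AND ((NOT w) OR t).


Step 1: Distribute ∧ over ∨: (¬p) ∧ ((¬w) ∨ t) = ((¬p) ∧ (¬w)) ∨ ((¬p) ∧ t).

((NOT p) AND (NOT w)) OR ((NOT p) AND t)


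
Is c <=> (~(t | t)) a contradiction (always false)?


Truth table over {c, t}:
c | t | φ
---------
False | False | False
True | False | True
False | True | True
True | True | False
Satisfying assignment at row 2: c=True, t=False gives True.

No, it is not a contradiction.


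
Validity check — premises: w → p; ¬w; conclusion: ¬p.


This is denying the antecedent (fallacy). There exist truth assignments where the premises are all true but the conclusion is false.

Invalid.


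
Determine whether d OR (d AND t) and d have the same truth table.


Compare truth tables:
d | t | φ | ψ
-------------
F | F | F | F
T | F | T | T
F | T | F | F
T | T | T | T
The columns φ and ψ agree on every row.

Yes, they are logically equivalent.


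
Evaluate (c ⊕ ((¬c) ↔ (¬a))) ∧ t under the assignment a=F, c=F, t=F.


Substitute a=F, c=F, t=F:
¬c = T
¬a = T
(¬c) ↔ (¬a) = T ↔ T = T
c ⊕ ((¬c) ↔ (¬a)) = F ⊕ T = T
(c ⊕ ((¬c) ↔ (¬a))) ∧ t = T ∧ F = F

F


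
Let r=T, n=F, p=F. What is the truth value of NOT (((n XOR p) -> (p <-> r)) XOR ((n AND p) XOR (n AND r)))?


Substitute r=T, n=F, p=F:
n XOR p = F XOR F = F
p <-> r = F <-> T = F
(n XOR p) -> (p <-> r) = F -> F = T
n AND p = F AND F = F
n AND r = F AND T = F
(n AND p) XOR (n AND r) = F XOR F = F
((n XOR p) -> (p <-> r)) XOR ((n AND p) XOR (n AND r)) = T XOR F = T
NOT (((n XOR p) -> (p <-> r)) XOR ((n AND p) XOR (n AND r))) = F

F


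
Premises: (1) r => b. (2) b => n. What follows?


Hypothetical syllogism: from (P → Q) and (Q → R), infer (P → R).
Chain the two implications through the shared middle term 'b'.

r => n


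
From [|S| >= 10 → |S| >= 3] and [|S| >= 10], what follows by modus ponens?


Modus ponens: from (P → Q) and P, infer Q.
P = '|S| >= 10' is asserted, and P → Q holds, so Q follows.

|S| >= 3.


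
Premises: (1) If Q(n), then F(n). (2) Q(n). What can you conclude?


Modus ponens: from (P → Q) and P, infer Q.
P = 'Q(n)' is asserted, and P → Q holds, so Q follows.

F(n).


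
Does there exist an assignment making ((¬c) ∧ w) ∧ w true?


Search for a satisfying assignment over {c, w}.
Try c=F, w=T: the formula evaluates to T.
A satisfying assignment exists.

Satisfiable.


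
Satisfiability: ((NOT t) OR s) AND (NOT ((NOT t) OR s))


Check all 4 assignments over {s, t}:
s | t | φ
---------
F | F | F
T | F | F
F | T | F
T | T | F
No assignment makes the formula true.

Unsatisfiable.


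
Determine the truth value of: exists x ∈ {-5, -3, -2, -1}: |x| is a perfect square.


Evaluate the predicate on each element: -5:False, -3:False, -2:False, -1:True.
Witness x = -1 satisfies the predicate.

True


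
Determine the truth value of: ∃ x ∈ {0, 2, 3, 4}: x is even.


Evaluate the predicate on each element: 0:T, 2:T, 3:F, 4:T.
Witness x = 0 satisfies the predicate.

T


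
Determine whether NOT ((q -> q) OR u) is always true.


Build the truth table over {q, u}:
q | u | φ
---------
F | F | F
T | F | F
F | T | F
T | T | F
Counterexample at row 1: with q=F, u=F, the formula is F.

No, it is not a tautology.


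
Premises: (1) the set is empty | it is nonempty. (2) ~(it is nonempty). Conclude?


Disjunctive syllogism: from (P ∨ Q) and ¬P, infer Q.
One disjunct, 'it is nonempty', is ruled out; the other must hold.

the set is empty


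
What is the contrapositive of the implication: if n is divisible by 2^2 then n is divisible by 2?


The contrapositive of (P → Q) is (¬Q → ¬P); it is logically equivalent to the original.
Here P = 'n is divisible by 2^2' and Q = 'n is divisible by 2'.

If not (n is divisible by 2), then not (n is divisible by 2^2).


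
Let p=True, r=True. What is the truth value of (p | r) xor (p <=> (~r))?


Substitute p=True, r=True:
p | r = True | True = True
~r = False
p <=> (~r) = True <=> False = False
(p | r) xor (p <=> (~r)) = True xor False = True

True


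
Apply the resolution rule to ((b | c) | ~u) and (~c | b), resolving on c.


The clauses contain complementary literals c and ~c.
Resolution eliminates this pair and disjoins the remaining literals (merging duplicates).

(b | ~u)


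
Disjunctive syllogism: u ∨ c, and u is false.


Disjunctive syllogism: from (P ∨ Q) and ¬P, infer Q.
One disjunct, 'u', is ruled out; the other must hold.

c


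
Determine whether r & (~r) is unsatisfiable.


Truth table over {r}:
r | φ
-----
False | False
True | False
Every row is false.

Yes, it is a contradiction.


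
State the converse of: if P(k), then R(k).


The converse of (P → Q) is (Q → P). It is not in general equivalent to the original.
Here P = 'P(k)' and Q = 'R(k)'.

If R(k), then P(k).


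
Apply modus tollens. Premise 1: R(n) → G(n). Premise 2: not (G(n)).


Modus tollens: from (P → Q) and ¬Q, infer ¬P.
Q = 'G(n)' is denied; since P → Q, P must also fail.

Not (R(n)).


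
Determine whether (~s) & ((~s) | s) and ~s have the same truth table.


Compare truth tables:
s | φ | ψ
---------
False | True | True
True | False | False
The columns φ and ψ agree on every row.

Yes, they are logically equivalent.


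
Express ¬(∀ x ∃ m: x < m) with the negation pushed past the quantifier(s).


Negation flips each quantifier (∀↔∃) and negates the inner predicate.
¬(∀ x ∃ m: φ) = ∃ x ∀ m: ¬φ.

∃ x ∀ m: ¬(x < m)


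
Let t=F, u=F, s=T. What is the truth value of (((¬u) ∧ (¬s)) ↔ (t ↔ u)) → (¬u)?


Substitute t=F, u=F, s=T:
¬u = T
¬s = F
(¬u) ∧ (¬s) = T ∧ F = F
t ↔ u = F ↔ F = T
((¬u) ∧ (¬s)) ↔ (t ↔ u) = F ↔ T = F
¬u = T
(((¬u) ∧ (¬s)) ↔ (t ↔ u)) → (¬u) = F → T = T

T


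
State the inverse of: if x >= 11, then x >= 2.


The inverse of (P → Q) is (¬P → ¬Q). It is equivalent to the converse, not to the original.
Here P = 'x >= 11' and Q = 'x >= 2'.

If not (x >= 11), then not (x >= 2).


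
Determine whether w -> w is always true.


Build the truth table over {w}:
w | φ
-----
F | T
T | T
Every row evaluates to true.

Yes, it is a tautology.


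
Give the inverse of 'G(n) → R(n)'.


The inverse of (P → Q) is (¬P → ¬Q). It is equivalent to the converse, not to the original.
Here P = 'G(n)' and Q = 'R(n)'.

If not (G(n)), then not (R(n)).


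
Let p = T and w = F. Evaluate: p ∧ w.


Conjunction is true only when both operands are true.
Substitute: p=T, w=F.
T ∧ F evaluates to F.

F


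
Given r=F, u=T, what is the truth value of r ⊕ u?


Exclusive or is true when exactly one operand is true.
Substitute: r=F, u=T.
F ⊕ T evaluates to T.

T


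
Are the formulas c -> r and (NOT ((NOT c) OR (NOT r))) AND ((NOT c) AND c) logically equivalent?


Compare truth tables:
c | r | φ | ψ
-------------
F | F | T | F
T | F | F | F
F | T | T | F
T | T | T | F
They differ at row 1 (c=F, r=F): φ=T but ψ=F.

No, they are not logically equivalent.


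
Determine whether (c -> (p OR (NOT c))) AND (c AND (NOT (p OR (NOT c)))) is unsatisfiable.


Truth table over {c, p}:
c | p | φ
---------
F | F | F
T | F | F
F | T | F
T | T | F
Every row is false.

Yes, it is a contradiction.


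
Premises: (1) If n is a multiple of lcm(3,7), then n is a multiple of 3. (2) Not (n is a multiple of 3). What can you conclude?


Modus tollens: from (P → Q) and ¬Q, infer ¬P.
Q = 'n is a multiple of 3' is denied; since P → Q, P must also fail.

Not (n is a multiple of lcm(3,7)).


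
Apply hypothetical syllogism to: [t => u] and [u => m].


Hypothetical syllogism: from (P → Q) and (Q → R), infer (P → R).
Chain the two implications through the shared middle term 'u'.

t => m


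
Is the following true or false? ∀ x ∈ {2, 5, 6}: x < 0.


Evaluate the predicate on each element: 2:F, 5:F, 6:F.
Counterexample x = 2 fails the predicate.

F


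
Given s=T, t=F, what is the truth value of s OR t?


Disjunction is false only when both operands are false.
Substitute: s=T, t=F.
T OR F evaluates to T.

T


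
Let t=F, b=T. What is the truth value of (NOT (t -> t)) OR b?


Substitute t=F, b=T:
t -> t = F -> F = T
NOT (t -> t) = F
(NOT (t -> t)) OR b = F OR T = T

T


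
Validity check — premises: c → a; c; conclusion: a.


This matches the form of modus ponens: the conclusion follows in every model of the premises.

Valid.


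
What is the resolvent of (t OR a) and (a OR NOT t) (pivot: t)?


The clauses contain complementary literals t and NOTt.
Resolution eliminates this pair and disjoins the remaining literals (merging duplicates).

a


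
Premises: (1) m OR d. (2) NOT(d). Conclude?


Disjunctive syllogism: from (P ∨ Q) and ¬P, infer Q.
One disjunct, 'd', is ruled out; the other must hold.

m


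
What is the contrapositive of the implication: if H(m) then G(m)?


The contrapositive of (P → Q) is (¬Q → ¬P); it is logically equivalent to the original.
Here P = 'H(m)' and Q = 'G(m)'.

If not (G(m)), then not (H(m)).


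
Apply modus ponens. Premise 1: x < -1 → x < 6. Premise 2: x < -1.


Modus ponens: from (P → Q) and P, infer Q.
P = 'x < -1' is asserted, and P → Q holds, so Q follows.

x < 6.


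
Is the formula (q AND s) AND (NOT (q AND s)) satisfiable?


Check all 4 assignments over {q, s}:
q | s | φ
---------
F | F | F
T | F | F
F | T | F
T | T | F
No assignment makes the formula true.

Unsatisfiable.


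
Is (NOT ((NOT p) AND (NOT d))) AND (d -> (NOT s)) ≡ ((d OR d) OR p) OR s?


Compare truth tables:
d | p | s | φ | ψ
-----------------
F | F | F | F | F
T | F | F | T | T
F | T | F | T | T
T | T | F | T | T
F | F | T | F | T
T | F | T | F | T
F | T | T | T | T
T | T | T | F | T
They differ at row 5 (d=F, p=F, s=T): φ=F but ψ=T.

No, they are not logically equivalent.


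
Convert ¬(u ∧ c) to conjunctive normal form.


Step 1: Apply De Morgan: ¬(u ∧ c) = ¬u ∨ ¬c.

(¬u) ∨ (¬c)


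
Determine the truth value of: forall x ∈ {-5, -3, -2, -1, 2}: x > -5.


Evaluate the predicate on each element: -5:False, -3:True, -2:True, -1:True, 2:True.
Counterexample x = -5 fails the predicate.

False


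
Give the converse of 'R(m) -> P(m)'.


The converse of (P → Q) is (Q → P). It is not in general equivalent to the original.
Here P = 'R(m)' and Q = 'P(m)'.

If P(m), then R(m).


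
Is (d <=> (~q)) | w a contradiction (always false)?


Truth table over {d, q, w}:
d | q | w | φ
-------------
False | False | False | False
True | False | False | True
False | True | False | True
True | True | False | False
False | False | True | True
True | False | True | True
False | True | True | True
True | True | True | True
Satisfying assignment at row 2: d=True, q=False, w=False gives True.

No, it is not a contradiction.


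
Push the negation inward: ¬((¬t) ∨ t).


De Morgan: the negation of a disjunction is the conjunction of the negations.
Distribute ¬ across ∨, flipping it to ∧, and negate each literal.

t ∧ (¬t)


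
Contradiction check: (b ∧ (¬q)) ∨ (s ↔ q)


Truth table over {b, q, s}:
b | q | s | φ
-------------
F | F | F | T
T | F | F | T
F | T | F | F
T | T | F | F
F | F | T | F
T | F | T | T
F | T | T | T
T | T | T | T
Satisfying assignment at row 1: b=F, q=F, s=F gives T.

No, it is not a contradiction.


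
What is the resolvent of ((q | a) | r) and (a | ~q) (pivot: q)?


The clauses contain complementary literals q and ~q.
Resolution eliminates this pair and disjoins the remaining literals (merging duplicates).

(r | a)


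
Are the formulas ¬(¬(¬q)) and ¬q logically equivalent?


Compare truth tables:
q | φ | ψ
---------
F | T | T
T | F | F
The columns φ and ψ agree on every row.

Yes, they are logically equivalent.


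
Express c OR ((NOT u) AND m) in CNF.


Step 1: Distribute ∨ over ∧: c ∨ ((¬u) ∧ m) = (c ∨ (¬u)) ∧ (c ∨ m).

(c OR (NOT u)) AND (c OR m)


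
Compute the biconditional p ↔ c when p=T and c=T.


Biconditional is true when both operands have the same truth value.
Substitute: p=T, c=T.
T ↔ T evaluates to T.

T


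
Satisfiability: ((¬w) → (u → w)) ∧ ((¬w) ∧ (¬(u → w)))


Check all 4 assignments over {u, w}:
u | w | φ
---------
F | F | F
T | F | F
F | T | F
T | T | F
No assignment makes the formula true.

Unsatisfiable.


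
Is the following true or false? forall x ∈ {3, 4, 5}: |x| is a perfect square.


Evaluate the predicate on each element: 3:False, 4:True, 5:False.
Counterexample x = 3 fails the predicate.

False


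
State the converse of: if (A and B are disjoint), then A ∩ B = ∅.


The converse of (P → Q) is (Q → P). It is not in general equivalent to the original.
Here P = '(A and B are disjoint)' and Q = 'A ∩ B = ∅'.

If A ∩ B = ∅, then (A and B are disjoint).


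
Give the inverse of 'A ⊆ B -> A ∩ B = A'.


The inverse of (P → Q) is (¬P → ¬Q). It is equivalent to the converse, not to the original.
Here P = 'A ⊆ B' and Q = 'A ∩ B = A'.

If not (A ⊆ B), then not (A ∩ B = A).


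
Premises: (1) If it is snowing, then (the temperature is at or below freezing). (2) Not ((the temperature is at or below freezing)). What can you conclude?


Modus tollens: from (P → Q) and ¬Q, infer ¬P.
Q = '(the temperature is at or below freezing)' is denied; since P → Q, P must also fail.

Not (it is snowing).


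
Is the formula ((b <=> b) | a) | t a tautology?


Build the truth table over {a, b, t}:
a | b | t | φ
-------------
False | False | False | True
True | False | False | True
False | True | False | True
True | True | False | True
False | False | True | True
True | False | True | True
False | True | True | True
True | True | True | True
Every row evaluates to true.

Yes, it is a tautology.


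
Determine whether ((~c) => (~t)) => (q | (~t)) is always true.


Build the truth table over {c, q, t}:
c | q | t | φ
-------------
False | False | False | True
True | False | False | True
False | True | False | True
True | True | False | True
False | False | True | True
True | False | True | False
False | True | True | True
True | True | True | True
Counterexample at row 6: with c=True, q=False, t=True, the formula is False.

No, it is not a tautology.


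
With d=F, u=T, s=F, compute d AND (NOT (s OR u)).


Substitute d=F, u=T, s=F:
s OR u = F OR T = T
NOT (s OR u) = F
d AND (NOT (s OR u)) = F AND F = F

F


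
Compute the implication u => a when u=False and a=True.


Implication is false only when antecedent is true and consequent is false.
Substitute: u=False, a=True.
False => True evaluates to True.

True


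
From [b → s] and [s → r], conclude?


Hypothetical syllogism: from (P → Q) and (Q → R), infer (P → R).
Chain the two implications through the shared middle term 's'.

b → r


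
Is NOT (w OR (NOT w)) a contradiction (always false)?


Truth table over {w}:
w | φ
-----
F | F
T | F
Every row is false.

Yes, it is a contradiction.


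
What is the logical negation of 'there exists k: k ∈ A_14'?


¬(for all x: φ) = there exists x: ¬φ, and ¬(there exists x: φ) = for all x: ¬φ.
Apply to the existential statement.

for all k: NOT(k ∈ A_14)


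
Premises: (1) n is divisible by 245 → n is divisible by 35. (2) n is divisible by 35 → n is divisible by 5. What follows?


Hypothetical syllogism: from (P → Q) and (Q → R), infer (P → R).
Chain the two implications through the shared middle term 'n is divisible by 35'.

n is divisible by 245 → n is divisible by 5


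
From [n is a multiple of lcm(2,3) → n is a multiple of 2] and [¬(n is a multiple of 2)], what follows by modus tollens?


Modus tollens: from (P → Q) and ¬Q, infer ¬P.
Q = 'n is a multiple of 2' is denied; since P → Q, P must also fail.

Not (n is a multiple of lcm(2,3)).


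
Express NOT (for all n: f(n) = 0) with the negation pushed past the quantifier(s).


¬(for all x: φ) = there exists x: ¬φ, and ¬(there exists x: φ) = for all x: ¬φ.
Apply to the universal statement.

there exists n: NOT(f(n) = 0)


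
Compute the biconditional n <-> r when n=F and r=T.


Biconditional is true when both operands have the same truth value.
Substitute: n=F, r=T.
F <-> T evaluates to F.

F


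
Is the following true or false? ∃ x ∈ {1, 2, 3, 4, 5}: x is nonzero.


Evaluate the predicate on each element: 1:T, 2:T, 3:T, 4:T, 5:T.
Witness x = 1 satisfies the predicate.

T


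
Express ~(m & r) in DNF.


Step 1: Apply De Morgan: ¬(m ∧ r) = ¬m ∨ ¬r.

(~m) | (~r)


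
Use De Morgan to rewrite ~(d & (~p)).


De Morgan: the negation of a conjunction is the disjunction of the negations.
Distribute ~ across &, flipping it to |, and negate each literal.

(~d) | p


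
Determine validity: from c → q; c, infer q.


This matches the form of modus ponens: the conclusion follows in every model of the premises.

Valid.


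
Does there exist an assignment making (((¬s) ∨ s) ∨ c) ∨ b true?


Search for a satisfying assignment over {b, c, s}.
Try b=F, c=F, s=F: the formula evaluates to T.
A satisfying assignment exists.

Satisfiable.


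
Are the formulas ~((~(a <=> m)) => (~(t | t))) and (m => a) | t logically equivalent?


Compare truth tables:
a | m | t | φ | ψ
-----------------
False | False | False | False | True
True | False | False | False | True
False | True | False | False | False
True | True | False | False | True
False | False | True | False | True
True | False | True | True | True
False | True | True | True | True
True | True | True | False | True
They differ at row 1 (a=False, m=False, t=False): φ=False but ψ=True.

No, they are not logically equivalent.


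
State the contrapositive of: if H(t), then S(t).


The contrapositive of (P → Q) is (¬Q → ¬P); it is logically equivalent to the original.
Here P = 'H(t)' and Q = 'S(t)'.

If not (S(t)), then not (H(t)).


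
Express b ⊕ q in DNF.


Step 1: b ⊕ q is true exactly when they disagree: (b ∧ ¬q) ∨ (¬b ∧ q).

(b ∧ (¬q)) ∨ ((¬b) ∧ q)


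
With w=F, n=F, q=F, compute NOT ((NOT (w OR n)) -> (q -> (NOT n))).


Substitute w=F, n=F, q=F:
w OR n = F OR F = F
NOT (w OR n) = T
NOT n = T
q -> (NOT n) = F -> T = T
(NOT (w OR n)) -> (q -> (NOT n)) = T -> T = T
NOT ((NOT (w OR n)) -> (q -> (NOT n))) = F

F


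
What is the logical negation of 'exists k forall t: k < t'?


Negation flips each quantifier (∀↔∃) and negates the inner predicate.
¬(exists k forall t: φ) = forall k exists t: ¬φ.

forall k exists t: ~(k < t)


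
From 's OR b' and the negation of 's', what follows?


Disjunctive syllogism: from (P ∨ Q) and ¬P, infer Q.
One disjunct, 's', is ruled out; the other must hold.

b


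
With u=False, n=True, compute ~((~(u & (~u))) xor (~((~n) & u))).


Substitute u=False, n=True:
~u = True
u & (~u) = False & True = False
~(u & (~u)) = True
~n = False
(~n) & u = False & False = False
~((~n) & u) = True
(~(u & (~u))) xor (~((~n) & u)) = True xor True = False
~((~(u & (~u))) xor (~((~n) & u))) = True

True


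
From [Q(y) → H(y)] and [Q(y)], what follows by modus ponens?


Modus ponens: from (P → Q) and P, infer Q.
P = 'Q(y)' is asserted, and P → Q holds, so Q follows.

H(y).


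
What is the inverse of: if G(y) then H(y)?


The inverse of (P → Q) is (¬P → ¬Q). It is equivalent to the converse, not to the original.
Here P = 'G(y)' and Q = 'H(y)'.

If not (G(y)), then not (H(y)).


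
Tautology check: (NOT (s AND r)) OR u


Build the truth table over {r, s, u}:
r | s | u | φ
-------------
F | F | F | T
T | F | F | T
F | T | F | T
T | T | F | F
F | F | T | T
T | F | T | T
F | T | T | T
T | T | T | T
Counterexample at row 4: with r=T, s=T, u=F, the formula is F.

No, it is not a tautology.


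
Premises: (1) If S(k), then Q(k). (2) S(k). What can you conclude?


Modus ponens: from (P → Q) and P, infer Q.
P = 'S(k)' is asserted, and P → Q holds, so Q follows.

Q(k).


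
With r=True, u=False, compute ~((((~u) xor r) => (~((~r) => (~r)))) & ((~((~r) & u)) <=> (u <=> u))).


Substitute r=True, u=False:
… (earlier sub-steps elided)
(~r) => (~r) = False => False = True
~((~r) => (~r)) = False
((~u) xor r) => (~((~r) => (~r))) = False => False = True
~r = False
(~r) & u = False & False = False
~((~r) & u) = True
u <=> u = False <=> False = True
(~((~r) & u)) <=> (u <=> u) = True <=> True = True
(((~u) xor r) => (~((~r) => (~r)))) & ((~((~r) & u)) <=> (u <=> u)) = True & True = True
~((((~u) xor r) => (~((~r) => (~r)))) & ((~((~r) & u)) <=> (u <=> u))) = False

False


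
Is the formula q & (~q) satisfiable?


Check all 2 assignments over {q}:
q | φ
-----
False | False
True | False
No assignment makes the formula true.

Unsatisfiable.


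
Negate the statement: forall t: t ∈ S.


¬(forall x: φ) = exists x: ¬φ, and ¬(exists x: φ) = forall x: ¬φ.
Apply to the universal statement.

exists t: ~(t ∈ S)


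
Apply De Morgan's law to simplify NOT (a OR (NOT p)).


De Morgan: the negation of a disjunction is the conjunction of the negations.
Distribute NOT across OR, flipping it to AND, and negate each literal.

(NOT a) AND p


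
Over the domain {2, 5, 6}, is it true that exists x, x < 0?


Evaluate the predicate on each element: 2:False, 5:False, 6:False.
No element satisfies the predicate.

False


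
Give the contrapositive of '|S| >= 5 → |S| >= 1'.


The contrapositive of (P → Q) is (¬Q → ¬P); it is logically equivalent to the original.
Here P = '|S| >= 5' and Q = '|S| >= 1'.

If not (|S| >= 1), then not (|S| >= 5).


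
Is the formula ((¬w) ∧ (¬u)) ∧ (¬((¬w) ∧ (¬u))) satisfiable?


Check all 4 assignments over {u, w}:
u | w | φ
---------
F | F | F
T | F | F
F | T | F
T | T | F
No assignment makes the formula true.

Unsatisfiable.


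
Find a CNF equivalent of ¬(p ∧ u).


Step 1: Apply De Morgan: ¬(p ∧ u) = ¬p ∨ ¬u.

(¬p) ∨ (¬u)


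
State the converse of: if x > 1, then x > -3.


The converse of (P → Q) is (Q → P). It is not in general equivalent to the original.
Here P = 'x > 1' and Q = 'x > -3'.

If x > -3, then x > 1.


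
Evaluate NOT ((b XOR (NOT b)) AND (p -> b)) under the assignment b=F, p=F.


Substitute b=F, p=F:
NOT b = T
b XOR (NOT b) = F XOR T = T
p -> b = F -> F = T
(b XOR (NOT b)) AND (p -> b) = T AND T = T
NOT ((b XOR (NOT b)) AND (p -> b)) = F

F


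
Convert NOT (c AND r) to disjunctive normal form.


Step 1: Apply De Morgan: ¬(c ∧ r) = ¬c ∨ ¬r.

(NOT c) OR (NOT r)


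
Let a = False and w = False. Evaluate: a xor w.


Exclusive or is true when exactly one operand is true.
Substitute: a=False, w=False.
False xor False evaluates to False.

False


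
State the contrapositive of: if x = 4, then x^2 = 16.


The contrapositive of (P → Q) is (¬Q → ¬P); it is logically equivalent to the original.
Here P = 'x = 4' and Q = 'x^2 = 16'.

If not (x^2 = 16), then not (x = 4).


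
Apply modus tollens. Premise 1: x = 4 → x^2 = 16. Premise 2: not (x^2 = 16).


Modus tollens: from (P → Q) and ¬Q, infer ¬P.
Q = 'x^2 = 16' is denied; since P → Q, P must also fail.

Not (x = 4).


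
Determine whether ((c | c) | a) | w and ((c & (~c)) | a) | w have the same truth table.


Compare truth tables:
a | c | w | φ | ψ
-----------------
False | False | False | False | False
True | False | False | True | True
False | True | False | True | False
True | True | False | True | True
False | False | True | True | True
True | False | True | True | True
False | True | True | True | True
True | True | True | True | True
They differ at row 3 (a=False, c=True, w=False): φ=True but ψ=False.

No, they are not logically equivalent.


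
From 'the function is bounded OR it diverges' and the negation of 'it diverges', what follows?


Disjunctive syllogism: from (P ∨ Q) and ¬P, infer Q.
One disjunct, 'it diverges', is ruled out; the other must hold.

the function is bounded


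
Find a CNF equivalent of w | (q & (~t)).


Step 1: Distribute ∨ over ∧: w ∨ (q ∧ (¬t)) = (w ∨ q) ∧ (w ∨ (¬t)).

(w | q) & (w | (~t))


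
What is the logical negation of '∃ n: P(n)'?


¬(∀ x: φ) = ∃ x: ¬φ, and ¬(∃ x: φ) = ∀ x: ¬φ.
Apply to the existential statement.

∀ n: ¬(P(n))


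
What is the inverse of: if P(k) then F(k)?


The inverse of (P → Q) is (¬P → ¬Q). It is equivalent to the converse, not to the original.
Here P = 'P(k)' and Q = 'F(k)'.

If not (P(k)), then not (F(k)).


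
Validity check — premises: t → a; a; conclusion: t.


This is affirming the consequent (fallacy). There exist truth assignments where the premises are all true but the conclusion is false.

Invalid.


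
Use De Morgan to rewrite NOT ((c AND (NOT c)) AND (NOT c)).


De Morgan: the negation of a conjunction is the disjunction of the negations.
Distribute NOT across AND, flipping it to OR, and negate each literal.

((NOT c) OR c) OR c


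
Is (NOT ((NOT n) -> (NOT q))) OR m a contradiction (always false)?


Truth table over {m, n, q}:
m | n | q | φ
-------------
F | F | F | F
T | F | F | T
F | T | F | F
T | T | F | T
F | F | T | T
T | F | T | T
F | T | T | F
T | T | T | T
Satisfying assignment at row 2: m=T, n=F, q=F gives T.

No, it is not a contradiction.


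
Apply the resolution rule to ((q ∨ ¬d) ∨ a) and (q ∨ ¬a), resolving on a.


The clauses contain complementary literals a and ¬a.
Resolution eliminates this pair and disjoins the remaining literals (merging duplicates).

(¬d ∨ q)


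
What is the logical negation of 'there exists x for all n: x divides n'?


Negation flips each quantifier (∀↔∃) and negates the inner predicate.
¬(there exists x for all n: φ) = for all x there exists n: ¬φ.

for all x there exists n: NOT(x divides n)


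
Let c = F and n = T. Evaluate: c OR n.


Disjunction is false only when both operands are false.
Substitute: c=F, n=T.
F OR T evaluates to T.

T


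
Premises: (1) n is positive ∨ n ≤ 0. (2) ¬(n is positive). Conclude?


Disjunctive syllogism: from (P ∨ Q) and ¬P, infer Q.
One disjunct, 'n is positive', is ruled out; the other must hold.

n ≤ 0


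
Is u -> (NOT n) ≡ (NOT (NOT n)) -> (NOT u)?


Compare truth tables:
n | u | φ | ψ
-------------
F | F | T | T
T | F | T | T
F | T | T | T
T | T | F | F
The columns φ and ψ agree on every row.

Yes, they are logically equivalent.


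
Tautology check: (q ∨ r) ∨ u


Build the truth table over {q, r, u}:
q | r | u | φ
-------------
F | F | F | F
T | F | F | T
F | T | F | T
T | T | F | T
F | F | T | T
T | F | T | T
F | T | T | T
T | T | T | T
Counterexample at row 1: with q=F, r=F, u=F, the formula is F.

No, it is not a tautology.


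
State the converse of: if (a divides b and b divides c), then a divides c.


The converse of (P → Q) is (Q → P). It is not in general equivalent to the original.
Here P = '(a divides b and b divides c)' and Q = 'a divides c'.

If a divides c, then (a divides b and b divides c).


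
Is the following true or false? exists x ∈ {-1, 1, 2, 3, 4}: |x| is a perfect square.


Evaluate the predicate on each element: -1:True, 1:True, 2:False, 3:False, 4:True.
Witness x = -1 satisfies the predicate.

True


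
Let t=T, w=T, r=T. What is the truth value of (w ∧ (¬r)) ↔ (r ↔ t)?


Substitute t=T, w=T, r=T:
¬r = F
w ∧ (¬r) = T ∧ F = F
r ↔ t = T ↔ T = T
(w ∧ (¬r)) ↔ (r ↔ t) = F ↔ T = F

F


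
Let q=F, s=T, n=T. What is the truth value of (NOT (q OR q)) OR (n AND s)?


Substitute q=F, s=T, n=T:
q OR q = F OR F = F
NOT (q OR q) = T
n AND s = T AND T = T
(NOT (q OR q)) OR (n AND s) = T OR T = T

T


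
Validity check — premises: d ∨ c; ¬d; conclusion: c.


This matches the form of disjunctive syllogism: the conclusion follows in every model of the premises.

Valid.


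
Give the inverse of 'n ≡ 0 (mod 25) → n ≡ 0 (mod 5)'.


The inverse of (P → Q) is (¬P → ¬Q). It is equivalent to the converse, not to the original.
Here P = 'n ≡ 0 (mod 25)' and Q = 'n ≡ 0 (mod 5)'.

If not (n ≡ 0 (mod 25)), then not (n ≡ 0 (mod 5)).


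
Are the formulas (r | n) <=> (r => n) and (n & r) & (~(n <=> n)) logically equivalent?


Compare truth tables:
n | r | φ | ψ
-------------
False | False | False | False
True | False | True | False
False | True | False | False
True | True | True | False
They differ at row 2 (n=True, r=False): φ=True but ψ=False.

No, they are not logically equivalent.


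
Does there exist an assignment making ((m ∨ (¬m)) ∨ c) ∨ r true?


Search for a satisfying assignment over {c, m, r}.
Try c=F, m=F, r=F: the formula evaluates to T.
A satisfying assignment exists.

Satisfiable.


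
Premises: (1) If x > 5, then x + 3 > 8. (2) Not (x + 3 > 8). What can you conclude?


Modus tollens: from (P → Q) and ¬Q, infer ¬P.
Q = 'x + 3 > 8' is denied; since P → Q, P must also fail.

Not (x > 5).


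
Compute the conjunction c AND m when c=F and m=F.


Conjunction is true only when both operands are true.
Substitute: c=F, m=F.
F AND F evaluates to F.

F


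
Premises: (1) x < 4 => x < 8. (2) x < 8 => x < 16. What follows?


Hypothetical syllogism: from (P → Q) and (Q → R), infer (P → R).
Chain the two implications through the shared middle term 'x < 8'.

x < 4 => x < 16


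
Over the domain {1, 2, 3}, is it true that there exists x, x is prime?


Evaluate the predicate on each element: 1:F, 2:T, 3:T.
Witness x = 2 satisfies the predicate.

T


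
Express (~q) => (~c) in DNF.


Step 1: Rewrite (¬q) → (¬c) as ¬(¬q) ∨ (¬c).
Step 2: Eliminate any double negations (¬¬X = X).

q | (~c)
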